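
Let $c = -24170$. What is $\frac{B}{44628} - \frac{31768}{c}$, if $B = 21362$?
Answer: $\frac{483515461}{269664690} \approx 1.793$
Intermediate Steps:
$\frac{B}{44628} - \frac{31768}{c} = \frac{21362}{44628} - \frac{31768}{-24170} = 21362 \cdot \frac{1}{44628} - - \frac{15884}{12085} = \frac{10681}{22314} + \frac{15884}{12085} = \frac{483515461}{269664690}$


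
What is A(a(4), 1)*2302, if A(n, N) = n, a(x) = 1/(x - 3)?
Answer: 2302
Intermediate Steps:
a(x) = 1/(-3 + x)
A(a(4), 1)*2302 = 2302/(-3 + 4) = 2302/1 = 1*2302 = 2302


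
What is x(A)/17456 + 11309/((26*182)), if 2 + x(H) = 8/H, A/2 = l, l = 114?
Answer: 703239659/294268884 ≈ 2.3898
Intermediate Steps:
A = 228 (A = 2*114 = 228)
x(H) = -2 + 8/H
x(A)/17456 + 11309/((26*182)) = (-2 + 8/228)/17456 + 11309/((26*182)) = (-2 + 8*(1/228))*(1/17456) + 11309/4732 = (-2 + 2/57)*(1/17456) + 11309*(1/4732) = -112/57*1/17456 + 11309/4732 = -7/62187 + 11309/4732 = 703239659/294268884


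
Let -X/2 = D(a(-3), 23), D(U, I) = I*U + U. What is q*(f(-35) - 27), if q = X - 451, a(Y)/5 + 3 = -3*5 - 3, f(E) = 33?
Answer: 27534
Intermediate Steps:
a(Y) = -105 (a(Y) = -15 + 5*(-3*5 - 3) = -15 + 5*(-15 - 3) = -15 + 5*(-18) = -15 - 90 = -105)
D(U, I) = U + I*U
X = 5040 (X = -(-210)*(1 + 23) = -(-210)*24 = -2*(-2520) = 5040)
q = 4589 (q = 5040 - 451 = 4589)
q*(f(-35) - 27) = 4589*(33 - 27) = 4589*6 = 27534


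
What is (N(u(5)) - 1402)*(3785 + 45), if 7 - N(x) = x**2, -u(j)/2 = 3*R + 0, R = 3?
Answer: -6583770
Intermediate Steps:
u(j) = -18 (u(j) = -2*(3*3 + 0) = -2*(9 + 0) = -2*9 = -18)
N(x) = 7 - x**2
(N(u(5)) - 1402)*(3785 + 45) = ((7 - 1*(-18)**2) - 1402)*(3785 + 45) = ((7 - 1*324) - 1402)*3830 = ((7 - 324) - 1402)*3830 = (-317 - 1402)*3830 = -1719*3830 = -6583770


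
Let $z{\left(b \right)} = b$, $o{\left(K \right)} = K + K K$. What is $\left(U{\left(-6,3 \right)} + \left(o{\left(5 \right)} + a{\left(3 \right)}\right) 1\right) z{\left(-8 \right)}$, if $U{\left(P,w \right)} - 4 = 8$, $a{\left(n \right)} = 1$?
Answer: $-344$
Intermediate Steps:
$o{\left(K \right)} = K + K^{2}$
$U{\left(P,w \right)} = 12$ ($U{\left(P,w \right)} = 4 + 8 = 12$)
$\left(U{\left(-6,3 \right)} + \left(o{\left(5 \right)} + a{\left(3 \right)}\right) 1\right) z{\left(-8 \right)} = \left(12 + \left(5 \left(1 + 5\right) + 1\right) 1\right) \left(-8\right) = \left(12 + \left(5 \cdot 6 + 1\right) 1\right) \left(-8\right) = \left(12 + \left(30 + 1\right) 1\right) \left(-8\right) = \left(12 + 31 \cdot 1\right) \left(-8\right) = \left(12 + 31\right) \left(-8\right) = 43 \left(-8\right) = -344$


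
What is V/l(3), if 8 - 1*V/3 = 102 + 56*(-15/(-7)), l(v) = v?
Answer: -214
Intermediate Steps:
V = -642 (V = 24 - 3*(102 + 56*(-15/(-7))) = 24 - 3*(102 + 56*(-15*(-⅐))) = 24 - 3*(102 + 56*(15/7)) = 24 - 3*(102 + 120) = 24 - 3*222 = 24 - 666 = -642)
V/l(3) = -642/3 = -642*⅓ = -214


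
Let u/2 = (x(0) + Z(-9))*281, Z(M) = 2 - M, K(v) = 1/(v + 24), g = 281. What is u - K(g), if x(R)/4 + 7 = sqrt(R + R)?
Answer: -2913971/305 ≈ -9554.0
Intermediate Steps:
K(v) = 1/(24 + v)
x(R) = -28 + 4*sqrt(2)*sqrt(R) (x(R) = -28 + 4*sqrt(R + R) = -28 + 4*sqrt(2*R) = -28 + 4*(sqrt(2)*sqrt(R)) = -28 + 4*sqrt(2)*sqrt(R))
u = -9554 (u = 2*(((-28 + 4*sqrt(2)*sqrt(0)) + (2 - 1*(-9)))*281) = 2*(((-28 + 4*sqrt(2)*0) + (2 + 9))*281) = 2*(((-28 + 0) + 11)*281) = 2*((-28 + 11)*281) = 2*(-17*281) = 2*(-4777) = -9554)
u - K(g) = -9554 - 1/(24 + 281) = -9554 - 1/305 = -2913971/305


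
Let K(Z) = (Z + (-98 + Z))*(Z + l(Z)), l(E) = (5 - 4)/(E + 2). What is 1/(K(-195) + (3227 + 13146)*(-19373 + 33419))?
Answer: 193/44403571862 ≈ 4.3465e-9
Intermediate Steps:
l(E) = 1/(2 + E)
K(Z) = (-98 + 2*Z)*(Z + 1/(2 + Z)) (K(Z) = (Z + (-98 + Z))*(Z + 1/(2 + Z)) = (-98 + 2*Z)*(Z + 1/(2 + Z)))
1/(K(-195) + (3227 + 13146)*(-19373 + 33419)) = 1/(2*(-49 - 195 - 195*(-49 - 195)*(2 - 195))/(2 - 195) + (3227 + 13146)*(-19373 + 33419)) = 1/(2*(-49 - 195 - 195*(-244)*(-193))/(-193) + 16373*14046) = 1/(2*(-1/193)*(-49 - 195 - 9182940) + 229975158) = 1/(2*(-1/193)*(-9183184) + 229975158) = 1/(18366368/193 + 229975158) = 1/(44403571862/193) = 193/44403571862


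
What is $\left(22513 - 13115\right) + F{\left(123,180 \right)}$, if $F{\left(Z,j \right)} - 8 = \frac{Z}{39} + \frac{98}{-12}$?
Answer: $\frac{733277}{78} \approx 9401.0$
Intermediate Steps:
$F{\left(Z,j \right)} = - \frac{1}{6} + \frac{Z}{39}$ ($F{\left(Z,j \right)} = 8 + \left(\frac{Z}{39} + \frac{98}{-12}\right) = 8 + \left(Z \frac{1}{39} + 98 \left(- \frac{1}{12}\right)\right) = 8 + \left(\frac{Z}{39} - \frac{49}{6}\right) = 8 + \left(- \frac{49}{6} + \frac{Z}{39}\right) = - \frac{1}{6} + \frac{Z}{39}$)
$\left(22513 - 13115\right) + F{\left(123,180 \right)} = \left(22513 - 13115\right) + \left(- \frac{1}{6} + \frac{1}{39} \cdot 123\right) = 9398 + \left(- \frac{1}{6} + \frac{41}{13}\right) = 9398 + \frac{233}{78} = \frac{733277}{78}$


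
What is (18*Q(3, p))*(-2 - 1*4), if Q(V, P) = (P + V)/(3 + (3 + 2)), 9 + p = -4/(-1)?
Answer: 27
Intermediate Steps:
p = -5 (p = -9 - 4/(-1) = -9 - 4*(-1) = -9 + 4 = -5)
Q(V, P) = P/8 + V/8 (Q(V, P) = (P + V)/(3 + 5) = (P + V)/8 = (P + V)*(⅛) = P/8 + V/8)
(18*Q(3, p))*(-2 - 1*4) = (18*((⅛)*(-5) + (⅛)*3))*(-2 - 1*4) = (18*(-5/8 + 3/8))*(-2 - 4) = (18*(-¼))*(-6) = -9/2*(-6) = 27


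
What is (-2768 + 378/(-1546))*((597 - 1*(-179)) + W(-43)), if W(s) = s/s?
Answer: -1662665781/773 ≈ -2.1509e+6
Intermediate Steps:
W(s) = 1
(-2768 + 378/(-1546))*((597 - 1*(-179)) + W(-43)) = (-2768 + 378/(-1546))*((597 - 1*(-179)) + 1) = (-2768 + 378*(-1/1546))*((597 + 179) + 1) = (-2768 - 189/773)*(776 + 1) = -2139853/773*777 = -1662665781/773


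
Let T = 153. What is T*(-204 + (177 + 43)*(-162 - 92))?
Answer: -8580852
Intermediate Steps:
T*(-204 + (177 + 43)*(-162 - 92)) = 153*(-204 + (177 + 43)*(-162 - 92)) = 153*(-204 + 220*(-254)) = 153*(-204 - 55880) = 153*(-56084) = -8580852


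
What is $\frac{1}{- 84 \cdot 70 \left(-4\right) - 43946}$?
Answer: $- \frac{1}{20426} \approx -4.8957 \cdot 10^{-5}$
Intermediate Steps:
$\frac{1}{- 84 \cdot 70 \left(-4\right) - 43946} = \frac{1}{\left(-84\right) \left(-280\right) - 43946} = \frac{1}{23520 - 43946} = \frac{1}{-20426} = - \frac{1}{20426}$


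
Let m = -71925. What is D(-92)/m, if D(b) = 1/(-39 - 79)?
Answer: 1/8487150 ≈ 1.1783e-7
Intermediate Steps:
D(b) = -1/118 (D(b) = 1/(-118) = -1/118)
D(-92)/m = -1/118/(-71925) = -1/118*(-1/71925) = 1/8487150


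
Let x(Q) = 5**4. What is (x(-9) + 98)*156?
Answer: 112788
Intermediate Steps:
x(Q) = 625
(x(-9) + 98)*156 = (625 + 98)*156 = 723*156 = 112788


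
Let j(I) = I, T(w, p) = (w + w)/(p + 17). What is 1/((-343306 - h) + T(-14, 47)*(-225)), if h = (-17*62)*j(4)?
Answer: -16/5423865 ≈ -2.9499e-6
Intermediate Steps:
T(w, p) = 2*w/(17 + p) (T(w, p) = (2*w)/(17 + p) = 2*w/(17 + p))
h = -4216 (h = -17*62*4 = -1054*4 = -4216)
1/((-343306 - h) + T(-14, 47)*(-225)) = 1/((-343306 - 1*(-4216)) + (2*(-14)/(17 + 47))*(-225)) = 1/((-343306 + 4216) + (2*(-14)/64)*(-225)) = 1/(-339090 + (2*(-14)*(1/64))*(-225)) = 1/(-339090 - 7/16*(-225)) = 1/(-339090 + 1575/16) = 1/(-5423865/16) = -16/5423865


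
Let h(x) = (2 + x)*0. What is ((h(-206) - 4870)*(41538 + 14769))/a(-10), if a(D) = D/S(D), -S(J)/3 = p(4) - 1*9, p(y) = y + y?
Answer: 82264527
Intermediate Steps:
p(y) = 2*y
h(x) = 0
S(J) = 3 (S(J) = -3*(2*4 - 1*9) = -3*(8 - 9) = -3*(-1) = 3)
a(D) = D/3
((h(-206) - 4870)*(41538 + 14769))/a(-10) = ((0 - 4870)*(41538 + 14769))/(((⅓)*(-10))) = (-4870*56307)/(-10/3) = -274215090*(-3/10) = 82264527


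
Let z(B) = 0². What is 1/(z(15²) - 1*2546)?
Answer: -1/2546 ≈ -0.00039277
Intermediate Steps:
z(B) = 0
1/(z(15²) - 1*2546) = 1/(0 - 1*2546) = 1/(0 - 2546) = 1/(-2546) = -1/2546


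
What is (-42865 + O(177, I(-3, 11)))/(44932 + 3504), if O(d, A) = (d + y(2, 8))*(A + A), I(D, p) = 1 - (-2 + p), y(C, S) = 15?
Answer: -45937/48436 ≈ -0.94841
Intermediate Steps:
I(D, p) = 3 - p (I(D, p) = 1 + (2 - p) = 3 - p)
O(d, A) = 2*A*(15 + d) (O(d, A) = (d + 15)*(A + A) = (15 + d)*(2*A) = 2*A*(15 + d))
(-42865 + O(177, I(-3, 11)))/(44932 + 3504) = (-42865 + 2*(3 - 1*11)*(15 + 177))/(44932 + 3504) = (-42865 + 2*(3 - 11)*192)/48436 = (-42865 + 2*(-8)*192)*(1/48436) = (-42865 - 3072)*(1/48436) = -45937*1/48436 = -45937/48436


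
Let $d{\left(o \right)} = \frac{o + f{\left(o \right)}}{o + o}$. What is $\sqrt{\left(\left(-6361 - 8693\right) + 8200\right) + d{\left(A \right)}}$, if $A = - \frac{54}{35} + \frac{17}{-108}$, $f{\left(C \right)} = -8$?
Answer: $\frac{3 i \sqrt{125775888694}}{12854} \approx 82.772 i$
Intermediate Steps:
$A = - \frac{6427}{3780}$ ($A = \left(-54\right) \frac{1}{35} + 17 \left(- \frac{1}{108}\right) = - \frac{54}{35} - \frac{17}{108} = - \frac{6427}{3780} \approx -1.7003$)
$d{\left(o \right)} = \frac{-8 + o}{2 o}$ ($d{\left(o \right)} = \frac{o - 8}{o + o} = \frac{-8 + o}{2 o}$)
$\sqrt{\left(\left(-6361 - 8693\right) + 8200\right) + d{\left(A \right)}} = \sqrt{\left(\left(-6361 - 8693\right) + 8200\right) + \frac{-8 - \frac{6427}{3780}}{2 \left(- \frac{6427}{3780}\right)}} = \sqrt{\left(-15054 + 8200\right) + \frac{1}{2} \left(- \frac{3780}{6427}\right) \left(- \frac{36667}{3780}\right)} = \sqrt{-6854 + \frac{36667}{12854}} = \sqrt{- \frac{88064649}{12854}} = \frac{3 i \sqrt{125775888694}}{12854}$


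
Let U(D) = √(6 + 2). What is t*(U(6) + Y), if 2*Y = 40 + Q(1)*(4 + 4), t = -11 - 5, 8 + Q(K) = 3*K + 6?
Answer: -384 - 32*√2 ≈ -429.25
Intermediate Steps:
Q(K) = -2 + 3*K (Q(K) = -8 + (3*K + 6) = -8 + (6 + 3*K) = -2 + 3*K)
t = -16
Y = 24 (Y = (40 + (-2 + 3*1)*(4 + 4))/2 = (40 + (-2 + 3)*8)/2 = (40 + 1*8)/2 = (40 + 8)/2 = (½)*48 = 24)
U(D) = 2*√2 (U(D) = √8 = 2*√2)
t*(U(6) + Y) = -16*(2*√2 + 24) = -16*(24 + 2*√2) = -384 - 32*√2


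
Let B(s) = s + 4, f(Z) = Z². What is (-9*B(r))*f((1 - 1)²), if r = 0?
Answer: 0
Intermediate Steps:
B(s) = 4 + s
(-9*B(r))*f((1 - 1)²) = (-9*(4 + 0))*((1 - 1)²)² = (-9*4)*(0²)² = -36*0² = -36*0 = 0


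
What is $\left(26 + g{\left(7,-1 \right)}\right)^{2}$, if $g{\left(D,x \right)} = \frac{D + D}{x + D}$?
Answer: $\frac{7225}{9} \approx 802.78$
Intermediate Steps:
$g{\left(D,x \right)} = \frac{2 D}{D + x}$
$\left(26 + g{\left(7,-1 \right)}\right)^{2} = \left(26 + 2 \cdot 7 \frac{1}{7 - 1}\right)^{2} = \left(26 + 2 \cdot 7 \cdot \frac{1}{6}\right)^{2} = \left(26 + \frac{7}{3}\right)^{2} = \left(\frac{85}{3}\right)^{2} = \frac{7225}{9}$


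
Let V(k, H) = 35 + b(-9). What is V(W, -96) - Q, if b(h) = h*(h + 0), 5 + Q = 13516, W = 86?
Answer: -13395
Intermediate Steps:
Q = 13511 (Q = -5 + 13516 = 13511)
b(h) = h² (b(h) = h*h = h²)
V(k, H) = 116 (V(k, H) = 35 + (-9)² = 35 + 81 = 116)
V(W, -96) - Q = 116 - 1*13511 = 116 - 13511 = -13395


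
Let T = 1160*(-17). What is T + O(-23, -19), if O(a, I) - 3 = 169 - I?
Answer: -19529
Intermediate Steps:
O(a, I) = 172 - I (O(a, I) = 3 + (169 - I) = 172 - I)
T = -19720
T + O(-23, -19) = -19720 + (172 - 1*(-19)) = -19720 + (172 + 19) = -19720 + 191 = -19529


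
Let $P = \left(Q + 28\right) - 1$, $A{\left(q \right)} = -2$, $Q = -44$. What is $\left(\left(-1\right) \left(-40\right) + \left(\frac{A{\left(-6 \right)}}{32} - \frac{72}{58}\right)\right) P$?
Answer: $- \frac{305235}{464} \approx -657.83$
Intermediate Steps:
$P = -17$ ($P = \left(-44 + 28\right) - 1 = -16 - 1 = -17$)
$\left(\left(-1\right) \left(-40\right) + \left(\frac{A{\left(-6 \right)}}{32} - \frac{72}{58}\right)\right) P = \left(\left(-1\right) \left(-40\right) - \left(\frac{1}{16} + \frac{36}{29}\right)\right) \left(-17\right) = \left(40 - \frac{605}{464}\right) \left(-17\right) = \frac{17955}{464} \left(-17\right) = - \frac{305235}{464}$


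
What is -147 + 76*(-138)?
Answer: -10635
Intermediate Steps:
-147 + 76*(-138) = -147 - 10488 = -10635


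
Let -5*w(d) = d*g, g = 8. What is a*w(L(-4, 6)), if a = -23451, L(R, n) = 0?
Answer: 0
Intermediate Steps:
w(d) = -8*d/5 (w(d) = -d*8/5 = -8*d/5)
a*w(L(-4, 6)) = -(-187608)*0/5 = -23451*0 = 0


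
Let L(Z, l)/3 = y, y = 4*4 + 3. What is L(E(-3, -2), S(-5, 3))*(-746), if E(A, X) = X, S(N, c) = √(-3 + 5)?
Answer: -42522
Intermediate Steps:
S(N, c) = √2
y = 19 (y = 16 + 3 = 19)
L(Z, l) = 57 (L(Z, l) = 3*19 = 57)
L(E(-3, -2), S(-5, 3))*(-746) = 57*(-746) = -42522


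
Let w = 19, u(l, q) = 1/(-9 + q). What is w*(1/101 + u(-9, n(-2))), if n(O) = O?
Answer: -1710/1111 ≈ -1.5392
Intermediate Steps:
w*(1/101 + u(-9, n(-2))) = 19*(1/101 + 1/(-9 - 2)) = 19*(1/101 + 1/(-11)) = 19*(1/101 - 1/11) = 19*(-90/1111) = -1710/1111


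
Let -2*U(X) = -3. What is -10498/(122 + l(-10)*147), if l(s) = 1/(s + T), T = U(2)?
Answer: -89233/890 ≈ -100.26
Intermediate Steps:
U(X) = 3/2 (U(X) = -½*(-3) = 3/2)
T = 3/2 ≈ 1.5000
l(s) = 1/(3/2 + s) (l(s) = 1/(s + 3/2) = 1/(3/2 + s))
-10498/(122 + l(-10)*147) = -10498/(122 + (2/(3 + 2*(-10)))*147) = -10498/(122 + (2/(3 - 20))*147) = -10498/(122 + (2/(-17))*147) = -10498/(122 + (2*(-1/17))*147) = -10498/(122 - 2/17*147) = -10498/(122 - 294/17) = -10498/1780/17 = -10498*17/1780 = -89233/890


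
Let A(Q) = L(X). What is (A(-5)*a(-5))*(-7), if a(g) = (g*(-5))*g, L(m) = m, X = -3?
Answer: -2625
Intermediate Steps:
a(g) = -5*g² (a(g) = (-5*g)*g = -5*g²)
A(Q) = -3
(A(-5)*a(-5))*(-7) = -(-15)*(-5)²*(-7) = -(-15)*25*(-7) = -3*(-125)*(-7) = 375*(-7) = -2625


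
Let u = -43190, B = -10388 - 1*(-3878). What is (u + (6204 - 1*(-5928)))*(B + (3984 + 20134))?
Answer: -546869264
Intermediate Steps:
B = -6510 (B = -10388 + 3878 = -6510)
(u + (6204 - 1*(-5928)))*(B + (3984 + 20134)) = (-43190 + (6204 - 1*(-5928)))*(-6510 + (3984 + 20134)) = (-43190 + (6204 + 5928))*(-6510 + 24118) = (-43190 + 12132)*17608 = -31058*17608 = -546869264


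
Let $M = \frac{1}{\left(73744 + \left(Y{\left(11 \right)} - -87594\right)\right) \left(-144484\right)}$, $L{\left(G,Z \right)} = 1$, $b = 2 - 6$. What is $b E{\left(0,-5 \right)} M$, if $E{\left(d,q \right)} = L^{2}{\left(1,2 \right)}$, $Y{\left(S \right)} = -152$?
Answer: $\frac{1}{5822199506} \approx 1.7176 \cdot 10^{-10}$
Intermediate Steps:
$b = -4$ ($b = 2 - 6 = -4$)
$E{\left(d,q \right)} = 1$ ($E{\left(d,q \right)} = 1^{2} = 1$)
$M = - \frac{1}{23288798024}$ ($M = \frac{1}{\left(73744 - -87442\right) \left(-144484\right)} = \frac{1}{73744 + \left(-152 + 87594\right)} \left(- \frac{1}{144484}\right) = \frac{1}{73744 + 87442} \left(- \frac{1}{144484}\right) = \frac{1}{161186} \left(- \frac{1}{144484}\right) = - \frac{1}{23288798024} \approx -4.2939 \cdot 10^{-11}$)
$b E{\left(0,-5 \right)} M = \left(-4\right) 1 \left(- \frac{1}{23288798024}\right) = \left(-4\right) \left(- \frac{1}{23288798024}\right) = \frac{1}{5822199506}$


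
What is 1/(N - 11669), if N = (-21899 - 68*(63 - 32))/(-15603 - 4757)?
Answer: -20360/237556833 ≈ -8.5706e-5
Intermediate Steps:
N = 24007/20360 (N = (-21899 - 68*31)/(-20360) = (-21899 - 2108)*(-1/20360) = -24007*(-1/20360) = 24007/20360 ≈ 1.1791)
1/(N - 11669) = 1/(24007/20360 - 11669) = 1/(-237556833/20360) = -20360/237556833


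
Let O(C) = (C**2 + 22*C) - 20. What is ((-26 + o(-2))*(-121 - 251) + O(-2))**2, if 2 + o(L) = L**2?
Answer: 78641424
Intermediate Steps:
o(L) = -2 + L**2
O(C) = -20 + C**2 + 22*C
((-26 + o(-2))*(-121 - 251) + O(-2))**2 = ((-26 + (-2 + (-2)**2))*(-121 - 251) + (-20 + (-2)**2 + 22*(-2)))**2 = ((-26 + (-2 + 4))*(-372) + (-20 + 4 - 44))**2 = ((-26 + 2)*(-372) - 60)**2 = (-24*(-372) - 60)**2 = (8928 - 60)**2 = 8868**2 = 78641424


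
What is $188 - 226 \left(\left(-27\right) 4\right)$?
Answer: $24596$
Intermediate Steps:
$188 - 226 \left(\left(-27\right) 4\right) = 188 - -24408 = 188 + 24408 = 24596$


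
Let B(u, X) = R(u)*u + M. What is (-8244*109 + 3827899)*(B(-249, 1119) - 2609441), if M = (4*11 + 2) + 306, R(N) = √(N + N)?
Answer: -7642812234967 - 729396447*I*√498 ≈ -7.6428e+12 - 1.6277e+10*I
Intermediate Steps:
R(N) = √2*√N (R(N) = √(2*N) = √2*√N)
M = 352 (M = (44 + 2) + 306 = 46 + 306 = 352)
B(u, X) = 352 + √2*u^(3/2) (B(u, X) = (√2*√u)*u + 352 = √2*u^(3/2) + 352 = 352 + √2*u^(3/2))
(-8244*109 + 3827899)*(B(-249, 1119) - 2609441) = (-8244*109 + 3827899)*((352 + √2*(-249)^(3/2)) - 2609441) = (-898596 + 3827899)*((352 + √2*(-249*I*√249)) - 2609441) = 2929303*((352 - 249*I*√498) - 2609441) = 2929303*(-2609089 - 249*I*√498) = -7642812234967 - 729396447*I*√498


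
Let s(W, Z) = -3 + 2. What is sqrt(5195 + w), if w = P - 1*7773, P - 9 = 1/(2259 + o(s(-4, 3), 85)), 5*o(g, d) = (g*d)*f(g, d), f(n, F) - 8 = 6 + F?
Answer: I*sqrt(1479743)/24 ≈ 50.685*I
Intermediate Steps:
f(n, F) = 14 + F (f(n, F) = 8 + (6 + F) = 14 + F)
s(W, Z) = -1
o(g, d) = d*g*(14 + d)/5 (o(g, d) = ((g*d)*(14 + d))/5 = ((d*g)*(14 + d))/5 = (d*g*(14 + d))/5 = d*g*(14 + d)/5)
P = 5185/576 (P = 9 + 1/(2259 + (1/5)*85*(-1)*(14 + 85)) = 9 + 1/(2259 + (1/5)*85*(-1)*99) = 9 + 1/(2259 - 1683) = 9 + 1/576 = 5185/576 ≈ 9.0017)
w = -4472063/576 (w = 5185/576 - 1*7773 = 5185/576 - 7773 = -4472063/576 ≈ -7764.0)
sqrt(5195 + w) = sqrt(5195 - 4472063/576) = sqrt(-1479743/576) = I*sqrt(1479743)/24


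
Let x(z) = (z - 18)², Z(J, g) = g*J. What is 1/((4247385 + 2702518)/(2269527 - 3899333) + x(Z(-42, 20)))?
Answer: 1629806/1199797554281 ≈ 1.3584e-6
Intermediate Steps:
Z(J, g) = J*g
x(z) = (-18 + z)²
1/((4247385 + 2702518)/(2269527 - 3899333) + x(Z(-42, 20))) = 1/((4247385 + 2702518)/(2269527 - 3899333) + (-18 - 42*20)²) = 1/(6949903/(-1629806) + (-18 - 840)²) = 1/(6949903*(-1/1629806) + (-858)²) = 1/(-6949903/1629806 + 736164) = 1/(1199797554281/1629806) = 1629806/1199797554281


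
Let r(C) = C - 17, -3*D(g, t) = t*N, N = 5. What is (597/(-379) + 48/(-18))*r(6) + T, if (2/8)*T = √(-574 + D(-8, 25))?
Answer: 53053/1137 + 4*I*√5541/3 ≈ 46.661 + 99.25*I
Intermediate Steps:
D(g, t) = -5*t/3 (D(g, t) = -t*5/3 = -5*t/3)
r(C) = -17 + C
T = 4*I*√5541/3 (T = 4*√(-574 - 5/3*25) = 4*√(-574 - 125/3) = 4*√(-1847/3) = 4*(I*√5541/3) = 4*I*√5541/3 ≈ 99.25*I)
(597/(-379) + 48/(-18))*r(6) + T = (597/(-379) + 48/(-18))*(-17 + 6) + 4*I*√5541/3 = (597*(-1/379) + 48*(-1/18))*(-11) + 4*I*√5541/3 = (-597/379 - 8/3)*(-11) + 4*I*√5541/3 = -4823/1137*(-11) + 4*I*√5541/3 = 53053/1137 + 4*I*√5541/3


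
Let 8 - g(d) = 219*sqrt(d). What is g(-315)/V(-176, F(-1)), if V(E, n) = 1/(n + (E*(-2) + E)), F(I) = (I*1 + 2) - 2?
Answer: 1400 - 114975*I*sqrt(35) ≈ 1400.0 - 6.802e+5*I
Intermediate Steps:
F(I) = I (F(I) = (I + 2) - 2 = (2 + I) - 2 = I)
g(d) = 8 - 219*sqrt(d)
V(E, n) = 1/(n - E) (V(E, n) = 1/(n + (-2*E + E)) = 1/(n - E))
g(-315)/V(-176, F(-1)) = (8 - 657*I*sqrt(35))/(1/(-1 - 1*(-176))) = (8 - 657*I*sqrt(35))/(1/(-1 + 176)) = (8 - 657*I*sqrt(35))/(1/175) = (8 - 657*I*sqrt(35))*175 = 1400 - 114975*I*sqrt(35)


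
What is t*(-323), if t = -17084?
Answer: 5518132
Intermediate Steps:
t*(-323) = -17084*(-323) = 5518132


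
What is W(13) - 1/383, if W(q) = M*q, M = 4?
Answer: 19915/383 ≈ 51.997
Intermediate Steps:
W(q) = 4*q
W(13) - 1/383 = 4*13 - 1/383 = 52 - 1*1/383 = 52 - 1/383 = 19915/383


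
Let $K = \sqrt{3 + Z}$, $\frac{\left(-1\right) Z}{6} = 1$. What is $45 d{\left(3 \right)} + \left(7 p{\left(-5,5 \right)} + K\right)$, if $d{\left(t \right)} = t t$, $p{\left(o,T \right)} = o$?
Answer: $370 + i \sqrt{3} \approx 370.0 + 1.732 i$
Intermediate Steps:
$Z = -6$ ($Z = \left(-6\right) 1 = -6$)
$K = i \sqrt{3}$ ($K = \sqrt{3 - 6} = \sqrt{-3} = i \sqrt{3} \approx 1.732 i$)
$d{\left(t \right)} = t^{2}$
$45 d{\left(3 \right)} + \left(7 p{\left(-5,5 \right)} + K\right) = 45 \cdot 3^{2} + \left(7 \left(-5\right) + i \sqrt{3}\right) = 45 \cdot 9 - \left(35 - i \sqrt{3}\right) = 405 - \left(35 - i \sqrt{3}\right) = 370 + i \sqrt{3}$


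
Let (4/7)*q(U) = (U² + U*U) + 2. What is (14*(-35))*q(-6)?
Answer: -63455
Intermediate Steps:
q(U) = 7/2 + 7*U²/2 (q(U) = 7*((U² + U*U) + 2)/4 = 7*((U² + U²) + 2)/4 = 7*(2*U² + 2)/4 = 7*(2 + 2*U²)/4 = 7/2 + 7*U²/2)
(14*(-35))*q(-6) = (14*(-35))*(7/2 + (7/2)*(-6)²) = -490*(7/2 + (7/2)*36) = -490*(7/2 + 126) = -490*259/2 = -63455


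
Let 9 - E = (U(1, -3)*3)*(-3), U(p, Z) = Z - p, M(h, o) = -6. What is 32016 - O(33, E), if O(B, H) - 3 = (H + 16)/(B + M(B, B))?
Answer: 864362/27 ≈ 32013.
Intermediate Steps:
E = -27 (E = 9 - (-3 - 1*1)*3*(-3) = 9 - (-3 - 1)*3*(-3) = 9 - (-4*3)*(-3) = 9 - (-12)*(-3) = 9 - 1*36 = 9 - 36 = -27)
O(B, H) = 3 + (16 + H)/(-6 + B) (O(B, H) = 3 + (H + 16)/(B - 6) = 3 + (16 + H)/(-6 + B))
32016 - O(33, E) = 32016 - (-2 - 27 + 3*33)/(-6 + 33) = 32016 - (-2 - 27 + 99)/27 = 32016 - 70/27 = 864362/27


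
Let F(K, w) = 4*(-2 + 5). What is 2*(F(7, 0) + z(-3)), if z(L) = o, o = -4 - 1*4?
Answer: 8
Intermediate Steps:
o = -8 (o = -4 - 4 = -8)
F(K, w) = 12 (F(K, w) = 4*3 = 12)
z(L) = -8
2*(F(7, 0) + z(-3)) = 2*(12 - 8) = 2*4 = 8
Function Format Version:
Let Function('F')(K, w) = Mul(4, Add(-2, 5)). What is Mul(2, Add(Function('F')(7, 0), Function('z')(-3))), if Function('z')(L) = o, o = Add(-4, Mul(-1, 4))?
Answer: 8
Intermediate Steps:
o = -8 (o = Add(-4, -4) = -8)
Function('F')(K, w) = 12 (Function('F')(K, w) = Mul(4, 3) = 12)
Function('z')(L) = -8
Mul(2, Add(Function('F')(7, 0), Function('z')(-3))) = Mul(2, Add(12, -8)) = Mul(2, 4) = 8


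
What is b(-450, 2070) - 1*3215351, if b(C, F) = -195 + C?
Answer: -3215996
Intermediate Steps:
b(-450, 2070) - 1*3215351 = (-195 - 450) - 1*3215351 = -645 - 3215351 = -3215996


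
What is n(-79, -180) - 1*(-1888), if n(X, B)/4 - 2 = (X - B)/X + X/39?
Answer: 5800856/3081 ≈ 1882.8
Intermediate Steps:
n(X, B) = 8 + 4*X/39 + 4*(X - B)/X (n(X, B) = 8 + 4*((X - B)/X + X/39) = 8 + 4*(X/39 + (X - B)/X) = 8 + (4*X/39 + 4*(X - B)/X) = 8 + 4*X/39 + 4*(X - B)/X)
n(-79, -180) - 1*(-1888) = (12 + (4/39)*(-79) - 4*(-180)/(-79)) - 1*(-1888) = (12 - 316/39 - 4*(-180)*(-1/79)) + 1888 = (12 - 316/39 - 720/79) + 1888 = -16072/3081 + 1888 = 5800856/3081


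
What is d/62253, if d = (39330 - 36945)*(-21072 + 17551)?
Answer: -933065/6917 ≈ -134.89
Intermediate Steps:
d = -8397585 (d = 2385*(-3521) = -8397585)
d/62253 = -8397585/62253 = -8397585*1/62253 = -933065/6917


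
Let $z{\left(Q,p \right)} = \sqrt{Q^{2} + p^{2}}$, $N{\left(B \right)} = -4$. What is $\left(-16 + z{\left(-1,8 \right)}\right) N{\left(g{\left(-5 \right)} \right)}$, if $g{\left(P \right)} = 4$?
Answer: $64 - 4 \sqrt{65} \approx 31.751$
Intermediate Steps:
$\left(-16 + z{\left(-1,8 \right)}\right) N{\left(g{\left(-5 \right)} \right)} = \left(-16 + \sqrt{\left(-1\right)^{2} + 8^{2}}\right) \left(-4\right) = \left(-16 + \sqrt{1 + 64}\right) \left(-4\right) = \left(-16 + \sqrt{65}\right) \left(-4\right) = 64 - 4 \sqrt{65}$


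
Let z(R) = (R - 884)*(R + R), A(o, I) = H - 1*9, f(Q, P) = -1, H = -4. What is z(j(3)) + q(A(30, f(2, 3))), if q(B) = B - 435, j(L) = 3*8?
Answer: -41728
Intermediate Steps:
A(o, I) = -13 (A(o, I) = -4 - 1*9 = -4 - 9 = -13)
j(L) = 24
q(B) = -435 + B
z(R) = 2*R*(-884 + R) (z(R) = (-884 + R)*(2*R) = 2*R*(-884 + R))
z(j(3)) + q(A(30, f(2, 3))) = 2*24*(-884 + 24) + (-435 - 13) = 2*24*(-860) - 448 = -41280 - 448 = -41728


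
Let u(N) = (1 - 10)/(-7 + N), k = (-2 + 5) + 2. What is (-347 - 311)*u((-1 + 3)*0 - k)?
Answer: -987/2 ≈ -493.50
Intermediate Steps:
k = 5 (k = 3 + 2 = 5)
u(N) = -9/(-7 + N)
(-347 - 311)*u((-1 + 3)*0 - k) = (-347 - 311)*(-9/(-7 + ((-1 + 3)*0 - 1*5))) = -(-5922)/(-7 + (2*0 - 5)) = -(-5922)/(-7 + (0 - 5)) = -(-5922)/(-7 - 5) = -(-5922)/(-12) = -(-5922)*(-1)/12 = -658*¾ = -987/2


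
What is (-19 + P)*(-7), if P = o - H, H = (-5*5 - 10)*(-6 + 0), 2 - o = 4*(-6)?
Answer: 1421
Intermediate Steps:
o = 26 (o = 2 - 4*(-6) = 2 - 1*(-24) = 2 + 24 = 26)
H = 210 (H = (-25 - 10)*(-6) = -35*(-6) = 210)
P = -184 (P = 26 - 1*210 = 26 - 210 = -184)
(-19 + P)*(-7) = (-19 - 184)*(-7) = -203*(-7) = 1421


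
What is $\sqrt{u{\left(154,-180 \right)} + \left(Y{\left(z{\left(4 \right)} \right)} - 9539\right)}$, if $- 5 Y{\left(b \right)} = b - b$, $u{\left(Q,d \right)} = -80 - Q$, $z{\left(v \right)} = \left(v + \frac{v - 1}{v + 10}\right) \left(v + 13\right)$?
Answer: $i \sqrt{9773} \approx 98.859 i$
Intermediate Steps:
$z{\left(v \right)} = \left(13 + v\right) \left(v + \frac{-1 + v}{10 + v}\right)$ ($z{\left(v \right)} = \left(v + \frac{-1 + v}{10 + v}\right) \left(13 + v\right) = \left(13 + v\right) \left(v + \frac{-1 + v}{10 + v}\right)$)
$Y{\left(b \right)} = 0$ ($Y{\left(b \right)} = - \frac{b - b}{5} = \left(- \frac{1}{5}\right) 0 = 0$)
$\sqrt{u{\left(154,-180 \right)} + \left(Y{\left(z{\left(4 \right)} \right)} - 9539\right)} = \sqrt{\left(-80 - 154\right) + \left(0 - 9539\right)} = \sqrt{-234 - 9539} = \sqrt{-9773} = i \sqrt{9773}$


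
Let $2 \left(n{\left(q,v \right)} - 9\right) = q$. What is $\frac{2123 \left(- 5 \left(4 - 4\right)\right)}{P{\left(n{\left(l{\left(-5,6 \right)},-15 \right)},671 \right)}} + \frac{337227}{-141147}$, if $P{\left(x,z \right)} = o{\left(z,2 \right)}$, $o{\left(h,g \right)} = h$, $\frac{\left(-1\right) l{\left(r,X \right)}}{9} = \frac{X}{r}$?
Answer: $- \frac{112409}{47049} \approx -2.3892$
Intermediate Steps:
$l{\left(r,X \right)} = - \frac{9 X}{r}$ ($l{\left(r,X \right)} = - 9 \frac{X}{r} = - \frac{9 X}{r}$)
$n{\left(q,v \right)} = 9 + \frac{q}{2}$
$P{\left(x,z \right)} = z$
$\frac{2123 \left(- 5 \left(4 - 4\right)\right)}{P{\left(n{\left(l{\left(-5,6 \right)},-15 \right)},671 \right)}} + \frac{337227}{-141147} = \frac{2123 \left(- 5 \left(4 - 4\right)\right)}{671} + \frac{337227}{-141147} = 2123 \left(\left(-5\right) 0\right) \frac{1}{671} + 337227 \left(- \frac{1}{141147}\right) = 2123 \cdot 0 \cdot \frac{1}{671} - \frac{112409}{47049} = 0 \cdot \frac{1}{671} - \frac{112409}{47049} = 0 - \frac{112409}{47049} = - \frac{112409}{47049}$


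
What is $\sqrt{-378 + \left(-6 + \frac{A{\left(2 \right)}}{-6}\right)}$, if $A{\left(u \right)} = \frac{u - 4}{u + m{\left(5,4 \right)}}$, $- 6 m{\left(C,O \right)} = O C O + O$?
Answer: $\frac{5 i \sqrt{553}}{6} \approx 19.597 i$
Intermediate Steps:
$m{\left(C,O \right)} = - \frac{O}{6} - \frac{C O^{2}}{6}$ ($m{\left(C,O \right)} = - \frac{O C O + O}{6} = - \frac{C O O + O}{6} = - \frac{C O^{2} + O}{6} = - \frac{O + C O^{2}}{6} = - \frac{O}{6} - \frac{C O^{2}}{6}$)
$A{\left(u \right)} = \frac{-4 + u}{-14 + u}$ ($A{\left(u \right)} = \frac{u - 4}{u - \frac{2 \left(1 + 5 \cdot 4\right)}{3}} = \frac{-4 + u}{u - \frac{2 \left(1 + 20\right)}{3}} = \frac{-4 + u}{u - \frac{2}{3} \cdot 21} = \frac{-4 + u}{u - 14} = \frac{-4 + u}{-14 + u}$)
$\sqrt{-378 + \left(-6 + \frac{A{\left(2 \right)}}{-6}\right)} = \sqrt{-378 - \left(6 - \frac{\frac{1}{-14 + 2} \left(-4 + 2\right)}{-6}\right)} = \sqrt{-378 - \left(6 - \frac{1}{-12} \left(-2\right) \left(- \frac{1}{6}\right)\right)} = \sqrt{-378 - \left(6 - \left(- \frac{1}{12}\right) \left(-2\right) \left(- \frac{1}{6}\right)\right)} = \sqrt{-378 + \left(-6 + \frac{1}{6} \left(- \frac{1}{6}\right)\right)} = \sqrt{-378 - \frac{217}{36}} = \sqrt{- \frac{13825}{36}} = \frac{5 i \sqrt{553}}{6}$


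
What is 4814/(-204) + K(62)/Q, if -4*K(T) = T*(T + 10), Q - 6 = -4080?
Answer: -1615381/69258 ≈ -23.324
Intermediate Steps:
Q = -4074 (Q = 6 - 4080 = -4074)
K(T) = -T*(10 + T)/4 (K(T) = -T*(T + 10)/4 = -T*(10 + T)/4)
4814/(-204) + K(62)/Q = 4814/(-204) - 1/4*62*(10 + 62)/(-4074) = 4814*(-1/204) - 1/4*62*72*(-1/4074) = -2407/102 - 1116*(-1/4074) = -2407/102 + 186/679 = -1615381/69258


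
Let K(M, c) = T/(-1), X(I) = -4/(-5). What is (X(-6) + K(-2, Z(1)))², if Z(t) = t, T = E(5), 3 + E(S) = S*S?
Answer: 11236/25 ≈ 449.44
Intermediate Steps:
E(S) = -3 + S² (E(S) = -3 + S*S = -3 + S²)
X(I) = ⅘ (X(I) = -4*(-⅕) = ⅘)
T = 22 (T = -3 + 5² = -3 + 25 = 22)
K(M, c) = -22 (K(M, c) = 22/(-1) = 22*(-1) = -22)
(X(-6) + K(-2, Z(1)))² = (⅘ - 22)² = (-106/5)² = 11236/25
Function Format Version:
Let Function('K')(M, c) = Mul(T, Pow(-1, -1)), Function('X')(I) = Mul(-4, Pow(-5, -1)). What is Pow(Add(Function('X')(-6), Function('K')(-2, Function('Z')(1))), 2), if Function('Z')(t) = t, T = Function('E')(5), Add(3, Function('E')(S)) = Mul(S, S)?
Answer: Rational(11236, 25) ≈ 449.44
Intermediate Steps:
Function('E')(S) = Add(-3, Pow(S, 2)) (Function('E')(S) = Add(-3, Mul(S, S)) = Add(-3, Pow(S, 2)))
Function('X')(I) = Rational(4, 5) (Function('X')(I) = Mul(-4, Rational(-1, 5)) = Rational(4, 5))
T = 22 (T = Add(-3, Pow(5, 2)) = Add(-3, 25) = 22)
Function('K')(M, c) = -22 (Function('K')(M, c) = Mul(22, Pow(-1, -1)) = Mul(22, -1) = -22)
Pow(Add(Function('X')(-6), Function('K')(-2, Function('Z')(1))), 2) = Pow(Add(Rational(4, 5), -22), 2) = Pow(Rational(-106, 5), 2) = Rational(11236, 25)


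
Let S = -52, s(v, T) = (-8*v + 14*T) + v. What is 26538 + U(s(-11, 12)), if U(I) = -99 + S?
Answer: 26387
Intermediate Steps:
s(v, T) = -7*v + 14*T
U(I) = -151 (U(I) = -99 - 52 = -151)
26538 + U(s(-11, 12)) = 26538 - 151 = 26387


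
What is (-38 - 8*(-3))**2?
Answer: 196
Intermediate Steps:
(-38 - 8*(-3))**2 = (-38 + 24)**2 = (-14)**2 = 196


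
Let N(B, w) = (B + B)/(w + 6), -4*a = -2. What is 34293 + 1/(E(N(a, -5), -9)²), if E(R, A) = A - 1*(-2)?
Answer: 1680358/49 ≈ 34293.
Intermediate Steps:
a = ½ (a = -¼*(-2) = ½ ≈ 0.50000)
N(B, w) = 2*B/(6 + w) (N(B, w) = (2*B)/(6 + w) = 2*B/(6 + w))
E(R, A) = 2 + A (E(R, A) = A + 2 = 2 + A)
34293 + 1/(E(N(a, -5), -9)²) = 34293 + 1/((2 - 9)²) = 34293 + 1/((-7)²) = 34293 + 1/49 = 1680358/49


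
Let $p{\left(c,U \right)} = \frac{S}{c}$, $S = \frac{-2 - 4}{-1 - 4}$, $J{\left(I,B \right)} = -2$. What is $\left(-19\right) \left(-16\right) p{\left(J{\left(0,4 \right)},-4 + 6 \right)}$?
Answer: $- \frac{912}{5} \approx -182.4$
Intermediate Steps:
$S = \frac{6}{5}$ ($S = - \frac{6}{-5} = \left(-6\right) \left(- \frac{1}{5}\right) = \frac{6}{5} \approx 1.2$)
$p{\left(c,U \right)} = \frac{6}{5 c}$
$\left(-19\right) \left(-16\right) p{\left(J{\left(0,4 \right)},-4 + 6 \right)} = \left(-19\right) \left(-16\right) \frac{6}{5 \left(-2\right)} = 304 \cdot \frac{6}{5} \left(- \frac{1}{2}\right) = 304 \left(- \frac{3}{5}\right) = - \frac{912}{5}$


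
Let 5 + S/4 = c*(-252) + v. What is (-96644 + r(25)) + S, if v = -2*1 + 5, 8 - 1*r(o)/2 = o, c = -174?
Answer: 78706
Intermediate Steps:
r(o) = 16 - 2*o
v = 3 (v = -2 + 5 = 3)
S = 175384 (S = -20 + 4*(-174*(-252) + 3) = -20 + 4*(43848 + 3) = -20 + 4*43851 = -20 + 175404 = 175384)
(-96644 + r(25)) + S = (-96644 + (16 - 2*25)) + 175384 = (-96644 + (16 - 50)) + 175384 = (-96644 - 34) + 175384 = -96678 + 175384 = 78706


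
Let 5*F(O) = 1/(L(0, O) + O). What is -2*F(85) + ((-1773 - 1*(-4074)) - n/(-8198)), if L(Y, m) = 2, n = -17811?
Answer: 8197900949/3566130 ≈ 2298.8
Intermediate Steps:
F(O) = 1/(5*(2 + O))
-2*F(85) + ((-1773 - 1*(-4074)) - n/(-8198)) = -2/(5*(2 + 85)) + ((-1773 - 1*(-4074)) - (-17811)/(-8198)) = -2/(5*87) + ((-1773 + 4074) - (-17811)*(-1)/8198) = -2/(5*87) + (2301 - 1*17811/8198) = -2*1/435 + (2301 - 17811/8198) = -2/435 + 18845787/8198 = 8197900949/3566130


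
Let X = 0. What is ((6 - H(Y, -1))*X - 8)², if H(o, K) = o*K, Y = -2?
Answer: 64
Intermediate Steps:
H(o, K) = K*o
((6 - H(Y, -1))*X - 8)² = ((6 - (-1)*(-2))*0 - 8)² = ((6 - 1*2)*0 - 8)² = ((6 - 2)*0 - 8)² = (4*0 - 8)² = (0 - 8)² = (-8)² = 64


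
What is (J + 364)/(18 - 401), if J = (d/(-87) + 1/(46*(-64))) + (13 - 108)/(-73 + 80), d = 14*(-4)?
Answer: -629435423/686679168 ≈ -0.91664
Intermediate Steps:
d = -56
J = -23178721/1792896 (J = (-56/(-87) + 1/(46*(-64))) + (13 - 108)/(-73 + 80) = (-56*(-1/87) + (1/46)*(-1/64)) - 95/7 = (56/87 - 1/2944) - 95*⅐ = 164777/256128 - 95/7 = -23178721/1792896 ≈ -12.928)
(J + 364)/(18 - 401) = (-23178721/1792896 + 364)/(18 - 401) = (629435423/1792896)/(-383) = (629435423/1792896)*(-1/383) = -629435423/686679168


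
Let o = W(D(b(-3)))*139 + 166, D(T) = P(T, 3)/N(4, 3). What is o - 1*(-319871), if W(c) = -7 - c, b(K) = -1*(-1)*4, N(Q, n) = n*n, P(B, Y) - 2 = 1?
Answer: 957053/3 ≈ 3.1902e+5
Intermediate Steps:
P(B, Y) = 3 (P(B, Y) = 2 + 1 = 3)
N(Q, n) = n²
b(K) = 4 (b(K) = 1*4 = 4)
D(T) = ⅓ (D(T) = 3/(3²) = 3/9 = 3*(⅑) = ⅓)
o = -2560/3 (o = (-7 - 1*⅓)*139 + 166 = (-7 - ⅓)*139 + 166 = -22/3*139 + 166 = -3058/3 + 166 = -2560/3 ≈ -853.33)
o - 1*(-319871) = -2560/3 - 1*(-319871) = -2560/3 + 319871 = 957053/3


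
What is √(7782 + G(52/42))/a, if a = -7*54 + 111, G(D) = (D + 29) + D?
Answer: -√3445743/5607 ≈ -0.33106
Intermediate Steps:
G(D) = 29 + 2*D (G(D) = (29 + D) + D = 29 + 2*D)
a = -267 (a = -378 + 111 = -267)
√(7782 + G(52/42))/a = √(7782 + (29 + 2*(52/42)))/(-267) = √(7782 + (29 + 2*(52*(1/42))))*(-1/267) = √(7782 + (29 + 2*(26/21)))*(-1/267) = √(7782 + (29 + 52/21))*(-1/267) = √(7782 + 661/21)*(-1/267) = √(164083/21)*(-1/267) = (√3445743/21)*(-1/267) = -√3445743/5607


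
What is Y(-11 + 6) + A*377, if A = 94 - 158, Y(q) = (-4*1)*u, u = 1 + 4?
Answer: -24148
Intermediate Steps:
u = 5
Y(q) = -20 (Y(q) = -4*1*5 = -4*5 = -20)
A = -64
Y(-11 + 6) + A*377 = -20 - 64*377 = -20 - 24128 = -24148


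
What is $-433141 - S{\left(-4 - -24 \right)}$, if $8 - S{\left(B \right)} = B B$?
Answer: $-432749$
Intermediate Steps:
$S{\left(B \right)} = 8 - B^{2}$ ($S{\left(B \right)} = 8 - B B = 8 - B^{2}$)
$-433141 - S{\left(-4 - -24 \right)} = -433141 - \left(8 - \left(-4 - -24\right)^{2}\right) = -433141 - \left(8 - \left(-4 + 24\right)^{2}\right) = -433141 - \left(8 - 20^{2}\right) = -433141 - \left(8 - 400\right) = -433141 - -392 = -433141 + 392 = -432749$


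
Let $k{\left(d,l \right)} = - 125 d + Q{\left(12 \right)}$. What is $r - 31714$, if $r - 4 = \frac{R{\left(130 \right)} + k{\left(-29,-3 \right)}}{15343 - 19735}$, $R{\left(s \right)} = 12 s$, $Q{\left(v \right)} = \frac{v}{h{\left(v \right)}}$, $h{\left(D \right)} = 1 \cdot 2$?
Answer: $- \frac{139275511}{4392} \approx -31711.0$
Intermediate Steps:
$h{\left(D \right)} = 2$
$Q{\left(v \right)} = \frac{v}{2}$
$k{\left(d,l \right)} = 6 - 125 d$ ($k{\left(d,l \right)} = - 125 d + \frac{1}{2} \cdot 12 = - 125 d + 6 = 6 - 125 d$)
$r = \frac{12377}{4392}$ ($r = 4 + \frac{12 \cdot 130 + \left(6 - -3625\right)}{15343 - 19735} = 4 + \frac{1560 + \left(6 + 3625\right)}{-4392} = 4 + \left(1560 + 3631\right) \left(- \frac{1}{4392}\right) = 4 + 5191 \left(- \frac{1}{4392}\right) = 4 - \frac{5191}{4392} = \frac{12377}{4392} \approx 2.8181$)
$r - 31714 = \frac{12377}{4392} - 31714 = - \frac{139275511}{4392}$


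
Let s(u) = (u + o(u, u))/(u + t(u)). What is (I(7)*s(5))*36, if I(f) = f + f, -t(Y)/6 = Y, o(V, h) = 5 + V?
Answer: -1512/5 ≈ -302.40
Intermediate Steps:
t(Y) = -6*Y
s(u) = -(5 + 2*u)/(5*u) (s(u) = (u + (5 + u))/(u - 6*u) = (5 + 2*u)/((-5*u)) = (5 + 2*u)*(-1/(5*u)) = -(5 + 2*u)/(5*u))
I(f) = 2*f
(I(7)*s(5))*36 = ((2*7)*(-⅖ - 1/5))*36 = (14*(-⅖ - 1*⅕))*36 = (14*(-⅖ - ⅕))*36 = (14*(-⅗))*36 = -42/5*36 = -1512/5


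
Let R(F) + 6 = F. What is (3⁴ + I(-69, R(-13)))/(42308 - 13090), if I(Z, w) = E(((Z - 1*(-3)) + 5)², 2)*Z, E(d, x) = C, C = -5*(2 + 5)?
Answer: 1248/14609 ≈ 0.085427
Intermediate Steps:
R(F) = -6 + F
C = -35 (C = -5*7 = -35)
E(d, x) = -35
I(Z, w) = -35*Z
(3⁴ + I(-69, R(-13)))/(42308 - 13090) = (3⁴ - 35*(-69))/(42308 - 13090) = (81 + 2415)/29218 = 2496*(1/29218) = 1248/14609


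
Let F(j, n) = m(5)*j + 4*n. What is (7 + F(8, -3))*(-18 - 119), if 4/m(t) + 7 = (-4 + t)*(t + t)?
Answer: -2329/3 ≈ -776.33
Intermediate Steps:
m(t) = 4/(-7 + 2*t*(-4 + t)) (m(t) = 4/(-7 + (-4 + t)*(t + t)) = 4/(-7 + (-4 + t)*(2*t)) = 4/(-7 + 2*t*(-4 + t)))
F(j, n) = 4*n + 4*j/3 (F(j, n) = (4/(-7 - 8*5 + 2*5**2))*j + 4*n = (4/(-7 - 40 + 2*25))*j + 4*n = (4/(-7 - 40 + 50))*j + 4*n = (4/3)*j + 4*n = (4*(1/3))*j + 4*n = 4*j/3 + 4*n = 4*n + 4*j/3)
(7 + F(8, -3))*(-18 - 119) = (7 + (4*(-3) + (4/3)*8))*(-18 - 119) = (7 + (-12 + 32/3))*(-137) = (7 - 4/3)*(-137) = (17/3)*(-137) = -2329/3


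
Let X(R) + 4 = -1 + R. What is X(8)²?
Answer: 9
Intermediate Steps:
X(R) = -5 + R (X(R) = -4 + (-1 + R) = -5 + R)
X(8)² = (-5 + 8)² = 3² = 9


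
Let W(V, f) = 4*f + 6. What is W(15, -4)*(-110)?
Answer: 1100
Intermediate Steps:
W(V, f) = 6 + 4*f
W(15, -4)*(-110) = (6 + 4*(-4))*(-110) = (6 - 16)*(-110) = -10*(-110) = 1100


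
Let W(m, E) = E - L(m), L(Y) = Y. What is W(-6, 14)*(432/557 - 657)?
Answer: -7310340/557 ≈ -13124.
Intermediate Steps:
W(m, E) = E - m
W(-6, 14)*(432/557 - 657) = (14 - 1*(-6))*(432/557 - 657) = (14 + 6)*(432*(1/557) - 657) = 20*(432/557 - 657) = 20*(-365517/557) = -7310340/557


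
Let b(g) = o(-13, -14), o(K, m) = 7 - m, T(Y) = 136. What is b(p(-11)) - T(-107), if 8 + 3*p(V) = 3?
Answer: -115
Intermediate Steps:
p(V) = -5/3 (p(V) = -8/3 + (⅓)*3 = -8/3 + 1 = -5/3)
b(g) = 21 (b(g) = 7 - 1*(-14) = 7 + 14 = 21)
b(p(-11)) - T(-107) = 21 - 1*136 = 21 - 136 = -115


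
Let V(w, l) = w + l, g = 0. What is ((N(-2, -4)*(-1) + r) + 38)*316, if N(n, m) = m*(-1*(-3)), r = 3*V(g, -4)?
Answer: 12008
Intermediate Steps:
V(w, l) = l + w
r = -12 (r = 3*(-4 + 0) = 3*(-4) = -12)
N(n, m) = 3*m (N(n, m) = m*3 = 3*m)
((N(-2, -4)*(-1) + r) + 38)*316 = (((3*(-4))*(-1) - 12) + 38)*316 = ((-12*(-1) - 12) + 38)*316 = ((12 - 12) + 38)*316 = (0 + 38)*316 = 38*316 = 12008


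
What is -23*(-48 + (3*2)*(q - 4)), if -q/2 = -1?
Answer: 1380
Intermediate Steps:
q = 2 (q = -2*(-1) = 2)
-23*(-48 + (3*2)*(q - 4)) = -23*(-48 + (3*2)*(2 - 4)) = -23*(-48 + 6*(-2)) = -23*(-48 - 12) = -23*(-60) = 1380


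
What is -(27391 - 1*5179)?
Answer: -22212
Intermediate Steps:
-(27391 - 1*5179) = -(27391 - 5179) = -1*22212 = -22212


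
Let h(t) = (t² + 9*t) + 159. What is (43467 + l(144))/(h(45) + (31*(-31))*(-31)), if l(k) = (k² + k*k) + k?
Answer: 85083/32380 ≈ 2.6276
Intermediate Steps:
l(k) = k + 2*k² (l(k) = (k² + k²) + k = 2*k² + k = k + 2*k²)
h(t) = 159 + t² + 9*t
(43467 + l(144))/(h(45) + (31*(-31))*(-31)) = (43467 + 144*(1 + 2*144))/((159 + 45² + 9*45) + (31*(-31))*(-31)) = (43467 + 144*(1 + 288))/((159 + 2025 + 405) - 961*(-31)) = (43467 + 144*289)/(2589 + 29791) = (43467 + 41616)/32380 = 85083*(1/32380) = 85083/32380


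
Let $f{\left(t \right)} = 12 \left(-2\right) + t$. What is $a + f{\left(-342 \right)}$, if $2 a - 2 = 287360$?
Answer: $143315$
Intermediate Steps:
$f{\left(t \right)} = -24 + t$
$a = 143681$ ($a = 1 + \frac{1}{2} \cdot 287360 = 1 + 143680 = 143681$)
$a + f{\left(-342 \right)} = 143681 - 366 = 143315$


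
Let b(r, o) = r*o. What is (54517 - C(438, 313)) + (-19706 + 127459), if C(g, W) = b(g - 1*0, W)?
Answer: 25176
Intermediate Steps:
b(r, o) = o*r
C(g, W) = W*g (C(g, W) = W*(g - 1*0) = W*(g + 0) = W*g)
(54517 - C(438, 313)) + (-19706 + 127459) = (54517 - 313*438) + (-19706 + 127459) = (54517 - 1*137094) + 107753 = (54517 - 137094) + 107753 = -82577 + 107753 = 25176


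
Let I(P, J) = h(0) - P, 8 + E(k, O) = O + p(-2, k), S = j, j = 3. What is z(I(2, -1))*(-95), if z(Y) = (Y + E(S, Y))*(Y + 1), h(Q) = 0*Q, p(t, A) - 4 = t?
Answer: -950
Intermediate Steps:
p(t, A) = 4 + t
S = 3
h(Q) = 0
E(k, O) = -6 + O (E(k, O) = -8 + (O + (4 - 2)) = -8 + (O + 2) = -8 + (2 + O) = -6 + O)
I(P, J) = -P (I(P, J) = 0 - P = -P)
z(Y) = (1 + Y)*(-6 + 2*Y) (z(Y) = (Y + (-6 + Y))*(Y + 1) = (-6 + 2*Y)*(1 + Y) = (1 + Y)*(-6 + 2*Y))
z(I(2, -1))*(-95) = (-6 - (-4)*2 + 2*(-1*2)²)*(-95) = (-6 - 4*(-2) + 2*(-2)²)*(-95) = (-6 + 8 + 2*4)*(-95) = (-6 + 8 + 8)*(-95) = 10*(-95) = -950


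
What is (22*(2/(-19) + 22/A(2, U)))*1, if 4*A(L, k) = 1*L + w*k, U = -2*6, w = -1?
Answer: 18084/133 ≈ 135.97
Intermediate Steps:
U = -12
A(L, k) = -k/4 + L/4 (A(L, k) = (1*L - k)/4 = (L - k)/4 = -k/4 + L/4)
(22*(2/(-19) + 22/A(2, U)))*1 = (22*(2/(-19) + 22/(-1/4*(-12) + (1/4)*2)))*1 = (22*(2*(-1/19) + 22/(3 + 1/2)))*1 = (22*(-2/19 + 22/(7/2)))*1 = (22*(-2/19 + 22*(2/7)))*1 = (22*(-2/19 + 44/7))*1 = (22*(822/133))*1 = (18084/133)*1 = 18084/133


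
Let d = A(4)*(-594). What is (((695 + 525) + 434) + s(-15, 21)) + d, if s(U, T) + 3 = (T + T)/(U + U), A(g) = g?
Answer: -3632/5 ≈ -726.40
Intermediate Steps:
s(U, T) = -3 + T/U (s(U, T) = -3 + (T + T)/(U + U) = -3 + (2*T)/((2*U)) = -3 + (2*T)*(1/(2*U)) = -3 + T/U)
d = -2376 (d = 4*(-594) = -2376)
(((695 + 525) + 434) + s(-15, 21)) + d = (((695 + 525) + 434) + (-3 + 21/(-15))) - 2376 = ((1220 + 434) + (-3 + 21*(-1/15))) - 2376 = (1654 + (-3 - 7/5)) - 2376 = (1654 - 22/5) - 2376 = 8248/5 - 2376 = -3632/5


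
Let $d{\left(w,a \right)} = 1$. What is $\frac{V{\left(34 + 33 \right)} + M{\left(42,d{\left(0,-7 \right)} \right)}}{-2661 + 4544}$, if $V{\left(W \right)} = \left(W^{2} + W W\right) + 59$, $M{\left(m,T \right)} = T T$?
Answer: $\frac{9038}{1883} \approx 4.7998$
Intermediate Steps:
$M{\left(m,T \right)} = T^{2}$
$V{\left(W \right)} = 59 + 2 W^{2}$ ($V{\left(W \right)} = \left(W^{2} + W^{2}\right) + 59 = 2 W^{2} + 59 = 59 + 2 W^{2}$)
$\frac{V{\left(34 + 33 \right)} + M{\left(42,d{\left(0,-7 \right)} \right)}}{-2661 + 4544} = \frac{\left(59 + 2 \left(34 + 33\right)^{2}\right) + 1^{2}}{-2661 + 4544} = \frac{\left(59 + 2 \cdot 67^{2}\right) + 1}{1883} = \left(\left(59 + 2 \cdot 4489\right) + 1\right) \frac{1}{1883} = \left(\left(59 + 8978\right) + 1\right) \frac{1}{1883} = \left(9037 + 1\right) \frac{1}{1883} = 9038 \cdot \frac{1}{1883} = \frac{9038}{1883}$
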